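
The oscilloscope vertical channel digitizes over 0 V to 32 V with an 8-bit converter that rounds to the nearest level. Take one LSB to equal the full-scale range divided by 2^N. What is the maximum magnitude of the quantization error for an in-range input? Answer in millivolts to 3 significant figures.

62.5 mV

V_FS = 32 V.
LSB = 32 V ÷ 2^8 = 32/256 V = 125.00 mV.
|e|_max = LSB/2 = 62.5 mV.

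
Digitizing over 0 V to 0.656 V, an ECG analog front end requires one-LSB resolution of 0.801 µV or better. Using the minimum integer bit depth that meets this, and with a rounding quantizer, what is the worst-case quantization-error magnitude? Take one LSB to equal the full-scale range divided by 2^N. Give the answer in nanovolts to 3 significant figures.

V_FS = 0.656 V.
Need 2^N ≥ 0.656 V / 0.801 µV = 819000 → N_min = 20.
LSB = 0.656 V / 2^20 = 0.62561 µV.
Max error for round-to-nearest is LSB/2 = 313 nV.

313 nV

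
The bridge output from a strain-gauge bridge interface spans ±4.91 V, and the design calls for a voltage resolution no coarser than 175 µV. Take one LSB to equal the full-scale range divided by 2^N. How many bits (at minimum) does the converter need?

Span: 4.91 V − (-4.91 V) = 9.82 V.
9.82 V / 175 µV = 56110. Since 2^15 = 32768 and 2^16 = 65536, N = 16.

16 bits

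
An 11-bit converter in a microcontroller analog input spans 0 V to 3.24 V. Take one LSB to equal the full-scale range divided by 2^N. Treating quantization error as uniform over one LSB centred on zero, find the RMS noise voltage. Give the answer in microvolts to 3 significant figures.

457 µV

Span = 3.24 V.
Step size = 3.24/2048 V = 1.5820 mV.
V_rms = LSB/√12 = 1.5820 mV / √12 = 457 µV.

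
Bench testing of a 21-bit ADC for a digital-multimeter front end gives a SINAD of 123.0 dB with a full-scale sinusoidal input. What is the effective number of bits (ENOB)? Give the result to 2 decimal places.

ENOB = (SINAD − 1.76) / 6.02 = (123.0 − 1.76) / 6.02 = 121.24 / 6.02 = 20.1395.

20.14 bits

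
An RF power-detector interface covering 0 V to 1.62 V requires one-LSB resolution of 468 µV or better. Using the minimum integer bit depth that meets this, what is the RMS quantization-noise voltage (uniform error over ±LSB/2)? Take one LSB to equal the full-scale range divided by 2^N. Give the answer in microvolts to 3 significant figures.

Range is 1.62 V.
Levels needed ≥ 1.62/468 µV = 3462. 2^12 = 4096 suffices, so N_min = 12.
LSB = 1.62 V / 2^12 = 395.51 µV.
σ_q = LSB/√12 = 395.51 µV/3.4641 = 114 µV.

114 µV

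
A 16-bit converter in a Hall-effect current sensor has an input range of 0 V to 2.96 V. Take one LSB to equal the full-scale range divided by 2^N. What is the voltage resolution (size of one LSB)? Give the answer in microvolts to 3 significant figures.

45.2 µV

Full-scale range = 2.96 V.
2^16 = 65536 levels.
Step size = 2.96/65536 V = 45.2 µV.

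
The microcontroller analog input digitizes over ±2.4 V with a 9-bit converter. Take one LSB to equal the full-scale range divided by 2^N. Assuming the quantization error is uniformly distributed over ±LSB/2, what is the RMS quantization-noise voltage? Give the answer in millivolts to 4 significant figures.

2.706 mV

Span: 2.4 V − (-2.4 V) = 4.8 V.
Step size = 4.8/512 V = 9.37500 mV.
For a uniform distribution on [−LSB/2, +LSB/2], V_rms = LSB/√12 = 9.37500 mV/3.4641 = 2.706 mV.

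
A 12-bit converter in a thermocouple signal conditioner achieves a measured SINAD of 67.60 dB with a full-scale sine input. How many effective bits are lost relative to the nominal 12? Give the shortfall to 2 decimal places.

1.06 bits

N_eff = (67.60 − 1.76)/6.02 = 10.9369 bits.
Shortfall = 12 − 10.9369 = 1.0631 bits.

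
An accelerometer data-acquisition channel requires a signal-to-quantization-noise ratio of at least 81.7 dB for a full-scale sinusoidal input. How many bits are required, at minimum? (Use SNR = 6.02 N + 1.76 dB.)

14 bits

Required N = ⌈(81.7 − 1.76)/6.02⌉ = ⌈13.279⌉ = 14.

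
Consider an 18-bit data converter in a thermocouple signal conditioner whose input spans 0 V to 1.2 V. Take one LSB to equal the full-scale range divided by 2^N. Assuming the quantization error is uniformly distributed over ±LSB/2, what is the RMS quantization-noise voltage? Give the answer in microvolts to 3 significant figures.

1.32 µV

Range is 1.2 V.
LSB = 1.2 V / 2^18 = 4.5776 µV.
σ_q = LSB/√12 = 4.5776 µV/3.4641 = 1.32 µV.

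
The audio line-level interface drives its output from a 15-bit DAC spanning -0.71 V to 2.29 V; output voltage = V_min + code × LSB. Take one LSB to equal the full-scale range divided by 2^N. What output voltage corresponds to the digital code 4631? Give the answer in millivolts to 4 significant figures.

Span: 2.29 V − (-0.71 V) = 3 V. LSB = 3 V / 2^15.
Output = V_min + (4631/32768) × range = -0.71 + 0.141327 × 3 V
      = -0.71 + 0.423981 = -0.286019 V.

-286.0 mV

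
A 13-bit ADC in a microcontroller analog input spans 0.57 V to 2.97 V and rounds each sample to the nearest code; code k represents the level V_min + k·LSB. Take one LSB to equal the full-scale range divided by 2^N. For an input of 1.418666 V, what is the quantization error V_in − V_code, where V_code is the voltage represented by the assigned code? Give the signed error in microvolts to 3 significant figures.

−64.5 µV

Span: 2.97 V − (0.57 V) = 2.4 V. LSB = 2.4 V / 2^13 ≈ 293.0 µV.
(V_in − V_min)/LSB = (1.418666 − (0.57)) × 8192/2.4 = 2896.7799 → nearest code k = 2897.
Reconstructed level: 0.57 + 2897 × 2.4/8192 V = 1.418730469 V.
Error = V_in − V_code = 1.418666 − (1.418730469) = −64.5 µV.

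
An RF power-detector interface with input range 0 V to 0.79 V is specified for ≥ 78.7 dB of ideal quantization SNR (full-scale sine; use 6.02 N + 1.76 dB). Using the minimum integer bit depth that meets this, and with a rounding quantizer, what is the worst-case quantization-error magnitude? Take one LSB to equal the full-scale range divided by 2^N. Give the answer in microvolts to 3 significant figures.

48.2 µV

Full-scale range = 0.79 V.
6.02 N + 1.76 ≥ 78.7 gives N ≥ 12.781, so the minimum integer is 13.
One LSB is 0.79 V / 8192 = 96.436 µV.
|e|_max = LSB/2 = 48.2 µV.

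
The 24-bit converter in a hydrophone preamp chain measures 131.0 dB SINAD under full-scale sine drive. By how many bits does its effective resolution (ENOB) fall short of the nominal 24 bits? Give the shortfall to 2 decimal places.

2.53 bits

ENOB = (SINAD − 1.76)/6.02 = (131.0 − 1.76)/6.02 = 21.4684 bits.
24 − 21.4684 = 2.53 bits below nominal.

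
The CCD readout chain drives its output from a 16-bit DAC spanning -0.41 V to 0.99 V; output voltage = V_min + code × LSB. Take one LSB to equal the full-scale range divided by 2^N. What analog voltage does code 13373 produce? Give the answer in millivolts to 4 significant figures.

Span: 0.99 V − (-0.41 V) = 1.4 V. LSB = 1.4 V / 2^16.
Output = V_min + (13373/65536) × range = -0.41 + 0.204056 × 1.4 V
      = -0.41 V + 0.285678 V = -0.124322 V.

-124.3 mV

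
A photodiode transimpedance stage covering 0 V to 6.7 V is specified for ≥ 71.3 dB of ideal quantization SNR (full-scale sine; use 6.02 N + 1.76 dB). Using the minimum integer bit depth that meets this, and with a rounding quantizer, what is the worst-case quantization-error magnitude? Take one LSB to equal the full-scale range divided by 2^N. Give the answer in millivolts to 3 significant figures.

Full-scale range = 6.7 V.
N ≥ (71.3 − 1.76)/6.02 = 11.551 → N_min = 12.
One LSB is 6.7 V / 4096 = 1.6357 mV.
Max error for round-to-nearest is LSB/2 = 0.818 mV.

0.818 mV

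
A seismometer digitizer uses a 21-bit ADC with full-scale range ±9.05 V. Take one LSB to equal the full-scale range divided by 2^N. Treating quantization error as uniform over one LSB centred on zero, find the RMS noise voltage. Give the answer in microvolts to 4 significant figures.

2.491 µV

Full-scale range = 9.05 V − (-9.05 V) = 18.1 V.
LSB = 18.1 V ÷ 2^21 = 18.1/2097152 V = 8.63075 µV.
V_rms = LSB/√12 = 8.63075 µV / √12 = 2.491 µV.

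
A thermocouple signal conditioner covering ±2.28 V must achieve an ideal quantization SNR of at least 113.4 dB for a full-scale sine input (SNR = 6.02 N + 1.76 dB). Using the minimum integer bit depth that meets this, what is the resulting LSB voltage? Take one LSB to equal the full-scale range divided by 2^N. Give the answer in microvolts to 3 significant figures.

Span: 2.28 V − (-2.28 V) = 4.56 V.
N ≥ (113.4 − 1.76)/6.02 = 18.545 → N_min = 19.
LSB = 4.56 V ÷ 2^19 = 4.56/524288 V = 8.70 µV.

8.70 µV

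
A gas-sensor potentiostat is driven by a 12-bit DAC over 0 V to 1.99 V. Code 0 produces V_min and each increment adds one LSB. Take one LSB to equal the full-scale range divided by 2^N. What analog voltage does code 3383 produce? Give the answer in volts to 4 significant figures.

V_FS = 1.99 V. LSB = 1.99 V / 2^12.
V_out = 0 + 3383 × (1.99/4096) V
      = 0 V + 1.64360 V = 1.64360 V.

1.644 V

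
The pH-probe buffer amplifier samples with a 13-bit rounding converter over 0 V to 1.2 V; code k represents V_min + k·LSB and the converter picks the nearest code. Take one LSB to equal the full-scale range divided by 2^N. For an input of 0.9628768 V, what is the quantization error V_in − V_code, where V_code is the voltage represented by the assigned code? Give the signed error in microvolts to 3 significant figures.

+35.0 µV

Span = 1.2 V. LSB = 1.2 V / 2^13 ≈ 146.5 µV.
(V_in − V_min)/LSB = (0.9628768 − (0)) × 8192/1.2 = 6573.2390 → nearest code k = 6573.
V_code = V_min + k × range/2^13 = 0 + 6573 × 1.2/8192 = 0.9628417969 V.
V_in − V_code = 0.9628768 − (0.9628417969) = +35.0 µV.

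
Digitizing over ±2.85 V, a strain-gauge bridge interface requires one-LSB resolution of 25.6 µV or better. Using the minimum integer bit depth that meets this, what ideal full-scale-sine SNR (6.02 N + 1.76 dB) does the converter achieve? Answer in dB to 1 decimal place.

110.1 dB

Range = 2.85 − (-2.85) = 5.7 V.
5.7 V / 25.6 µV = 222700. Since 2^17 = 131072 and 2^18 = 262144, N = 18.
Ideal SNR at N = 18: 6.02·18 + 1.76 = 110.1 dB.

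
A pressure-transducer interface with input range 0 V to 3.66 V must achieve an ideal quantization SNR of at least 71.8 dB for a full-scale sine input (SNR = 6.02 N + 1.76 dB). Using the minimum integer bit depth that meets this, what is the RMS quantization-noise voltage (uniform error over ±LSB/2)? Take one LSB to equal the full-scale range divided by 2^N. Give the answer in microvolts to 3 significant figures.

258 µV

Range is 3.66 V.
Required N = ⌈(71.8 − 1.76)/6.02⌉ = ⌈11.635⌉ = 12.
LSB = 3.66 V / 2^12 = 0.89355 mV.
RMS noise = LSB/√12 = 258 µV.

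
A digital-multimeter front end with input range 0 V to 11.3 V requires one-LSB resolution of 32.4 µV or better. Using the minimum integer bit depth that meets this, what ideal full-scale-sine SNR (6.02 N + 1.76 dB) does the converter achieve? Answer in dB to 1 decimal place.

Span = 11.3 V.
Need 2^N ≥ 11.3 V / 32.4 µV = 348800 → N_min = 19.
Ideal SNR at N = 19: 6.02·19 + 1.76 = 116.1 dB.

116.1 dB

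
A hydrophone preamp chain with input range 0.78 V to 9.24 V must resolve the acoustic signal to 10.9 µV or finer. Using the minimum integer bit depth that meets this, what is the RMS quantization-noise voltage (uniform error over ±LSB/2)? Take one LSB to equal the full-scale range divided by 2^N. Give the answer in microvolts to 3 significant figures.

2.33 µV

Full-scale range = 9.24 V − (0.78 V) = 8.46 V.
Required number of levels: 8.46/10.9 µV = 776150; smallest N with 2^N ≥ that is 20.
One LSB is 8.46 V / 1048576 = 8.0681 µV.
RMS noise = LSB/√12 = 2.33 µV.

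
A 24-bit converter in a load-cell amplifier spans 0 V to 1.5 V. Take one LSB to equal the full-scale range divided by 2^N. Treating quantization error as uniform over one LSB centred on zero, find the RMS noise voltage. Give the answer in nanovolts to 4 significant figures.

Span = 1.5 V.
One LSB is 1.5 V / 16777216 = 89.4070 nV.
For a uniform distribution on [−LSB/2, +LSB/2], V_rms = LSB/√12 = 89.4070 nV/3.4641 = 25.81 nV.

25.81 nV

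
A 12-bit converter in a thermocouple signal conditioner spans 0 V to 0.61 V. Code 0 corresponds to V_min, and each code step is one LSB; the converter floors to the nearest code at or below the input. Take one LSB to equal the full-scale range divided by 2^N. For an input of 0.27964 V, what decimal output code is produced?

1877

Span = 0.61 V. LSB = 0.61 V / 2^12 ≈ 148.9 µV.
V_in − V_min = 0.27964 − (0) = 0.27964 V.
Divide by LSB: 0.27964 × 4096/0.61 = 1877.7138.
Truncating gives code 1877.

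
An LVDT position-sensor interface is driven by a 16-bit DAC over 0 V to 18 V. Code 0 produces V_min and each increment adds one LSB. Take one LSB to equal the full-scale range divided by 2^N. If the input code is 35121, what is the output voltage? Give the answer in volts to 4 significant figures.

9.646 V

Full-scale range = 18 V. LSB = 18 V / 2^16.
V_out = 0 + 35121 × (18/65536) V
      = 0 V + 9.64627 V = 9.64627 V.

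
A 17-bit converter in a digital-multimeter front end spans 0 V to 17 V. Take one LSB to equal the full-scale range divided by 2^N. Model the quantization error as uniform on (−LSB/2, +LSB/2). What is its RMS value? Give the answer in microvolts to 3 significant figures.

Range is 17 V.
LSB = 17 V ÷ 2^17 = 17/131072 V = 129.70 µV.
RMS of a uniform error over width LSB is LSB/√12 = 37.4 µV.

37.4 µV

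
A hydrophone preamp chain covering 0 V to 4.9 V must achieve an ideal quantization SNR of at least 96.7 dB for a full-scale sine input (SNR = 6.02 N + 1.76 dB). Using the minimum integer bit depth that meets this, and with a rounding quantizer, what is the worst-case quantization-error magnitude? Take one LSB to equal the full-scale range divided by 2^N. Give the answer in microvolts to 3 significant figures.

37.4 µV

Full-scale range = 4.9 V.
N ≥ (96.7 − 1.76)/6.02 = 15.771 → N_min = 16.
Step size = 4.9/65536 V = 74.768 µV.
Half an LSB is 37.4 µV.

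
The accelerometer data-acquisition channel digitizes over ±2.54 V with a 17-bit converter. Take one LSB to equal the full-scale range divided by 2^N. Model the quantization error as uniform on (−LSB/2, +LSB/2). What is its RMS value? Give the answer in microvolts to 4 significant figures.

11.19 µV

Range = 2.54 − (-2.54) = 5.08 V.
LSB = 5.08 V / 2^17 = 38.7573 µV.
σ_q = LSB/√12 = 38.7573 µV/3.4641 = 11.19 µV.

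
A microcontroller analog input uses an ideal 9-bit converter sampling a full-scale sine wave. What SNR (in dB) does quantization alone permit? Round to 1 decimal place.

55.9 dB

6.02(9) + 1.76 = 54.18 + 1.76 = 55.94 dB.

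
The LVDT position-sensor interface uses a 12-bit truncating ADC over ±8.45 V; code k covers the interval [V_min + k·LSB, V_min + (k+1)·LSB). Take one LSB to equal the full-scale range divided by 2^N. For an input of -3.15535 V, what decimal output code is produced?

1283

Range = 8.45 − (-8.45) = 16.9 V. LSB = 16.9 V / 2^12 ≈ 4.126 mV.
(V_in − V_min) × 2^12/range = (-3.15535 − (-8.45)) × 4096/16.9 = 1283.248.
Floor → code = 1283.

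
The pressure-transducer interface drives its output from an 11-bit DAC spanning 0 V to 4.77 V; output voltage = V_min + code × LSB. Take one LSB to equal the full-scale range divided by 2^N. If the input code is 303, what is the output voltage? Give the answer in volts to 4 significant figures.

Span = 4.77 V. LSB = 4.77 V / 2^11.
V_out = 0 + 303 × (4.77/2048) V
      = 0 + 0.705718 = 0.705718 V.

0.7057 V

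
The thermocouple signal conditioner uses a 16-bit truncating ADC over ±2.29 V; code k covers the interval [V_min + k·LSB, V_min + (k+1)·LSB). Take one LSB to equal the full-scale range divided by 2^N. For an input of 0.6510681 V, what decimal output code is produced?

Span: 2.29 V − (-2.29 V) = 4.58 V. LSB = 4.58 V / 2^16 ≈ 69.89 µV.
(V_in − V_min) × 2^16/range = (0.6510681 − (-2.29)) × 65536/4.58 = 42084.244.
Floor → code = 42084.

42084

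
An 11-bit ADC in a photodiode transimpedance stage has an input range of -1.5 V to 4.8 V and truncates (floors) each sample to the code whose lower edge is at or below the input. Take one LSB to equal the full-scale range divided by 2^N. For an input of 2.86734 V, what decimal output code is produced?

Span: 4.8 V − (-1.5 V) = 6.3 V. LSB = 6.3 V / 2^11 ≈ 3.076 mV.
V_in − V_min = 2.86734 − (-1.5) = 4.36734 V.
Divide by LSB: 4.36734 × 2048/6.3 = 1419.7321.
Truncating gives code 1419.

1419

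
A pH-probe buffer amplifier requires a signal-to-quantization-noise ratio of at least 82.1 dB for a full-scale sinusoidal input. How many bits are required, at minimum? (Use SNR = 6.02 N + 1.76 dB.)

6.02 N + 1.76 ≥ 82.1 gives N ≥ 13.346, so the minimum integer is 14.

14 bits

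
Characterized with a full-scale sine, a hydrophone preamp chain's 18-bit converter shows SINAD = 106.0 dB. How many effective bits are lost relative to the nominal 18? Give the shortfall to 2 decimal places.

ENOB = (SINAD − 1.76)/6.02 = (106.0 − 1.76)/6.02 = 17.3156 bits.
18 − 17.3156 = 0.68 bits below nominal.

0.68 bits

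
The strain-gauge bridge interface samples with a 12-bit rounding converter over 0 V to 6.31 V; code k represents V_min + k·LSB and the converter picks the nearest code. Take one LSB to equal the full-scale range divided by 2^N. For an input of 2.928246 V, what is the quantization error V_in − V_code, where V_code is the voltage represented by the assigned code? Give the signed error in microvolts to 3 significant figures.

V_FS = 6.31 V. LSB = 6.31 V / 2^12 ≈ 1.541 mV.
Position in LSBs: (2.928246 − (0)) × 4096/6.31 = 1900.8075; rounding gives k = 1901.
V_code = 0 + (1901/4096) × 6.31 = 2.928542480 V.
Error = V_in − V_code = 2.928246 − (2.928542480) = −296 µV.

−296 µV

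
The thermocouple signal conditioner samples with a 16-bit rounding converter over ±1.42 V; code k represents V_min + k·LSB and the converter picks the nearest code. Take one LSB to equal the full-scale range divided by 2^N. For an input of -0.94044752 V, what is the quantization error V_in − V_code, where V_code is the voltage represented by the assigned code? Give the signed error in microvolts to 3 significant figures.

Span: 1.42 V − (-1.42 V) = 2.84 V. LSB = 2.84 V / 2^16 ≈ 43.33 µV.
(-0.94044752 − (-1.42)) / LSB = 0.47955248 × 65536/2.84 = 11066.1800. Nearest integer: k = 11066.
V_code = -1.42 + (11066/65536) × 2.84 = -0.94045532227 V.
V_in − V_code = -0.94044752 − (-0.94045532227) = +7.80 µV.

+7.80 µV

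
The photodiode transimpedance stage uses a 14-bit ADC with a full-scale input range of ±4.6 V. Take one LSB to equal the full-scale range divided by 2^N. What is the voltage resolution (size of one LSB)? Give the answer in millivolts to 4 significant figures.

Range = 4.6 − (-4.6) = 9.2 V.
There are 2^14 = 16384 steps.
LSB = 9.2 V ÷ 2^14 = 9.2/16384 V = 0.5615 mV.

0.5615 mV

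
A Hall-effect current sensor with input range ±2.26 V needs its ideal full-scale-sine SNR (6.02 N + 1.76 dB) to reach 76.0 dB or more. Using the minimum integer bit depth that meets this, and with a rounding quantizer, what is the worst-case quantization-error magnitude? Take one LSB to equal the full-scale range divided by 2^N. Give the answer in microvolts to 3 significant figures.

276 µV

The full-scale span is 2.26 − (-2.26) = 4.52 V.
Solving 6.02 N ≥ 76.0 − 1.76: N ≥ 12.332. Round up → N = 13.
One LSB is 4.52 V / 8192 = 0.55176 mV.
Max error for round-to-nearest is LSB/2 = 276 µV.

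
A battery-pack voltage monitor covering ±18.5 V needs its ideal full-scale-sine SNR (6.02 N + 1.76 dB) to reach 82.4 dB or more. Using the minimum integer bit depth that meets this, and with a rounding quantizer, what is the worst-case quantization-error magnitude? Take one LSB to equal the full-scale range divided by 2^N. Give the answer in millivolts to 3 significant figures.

1.13 mV

Full-scale range = 18.5 V − (-18.5 V) = 37 V.
N ≥ (82.4 − 1.76)/6.02 = 13.395 → N_min = 14.
LSB = 37 V / 2^14 = 2.2583 mV.
Max error for round-to-nearest is LSB/2 = 1.13 mV.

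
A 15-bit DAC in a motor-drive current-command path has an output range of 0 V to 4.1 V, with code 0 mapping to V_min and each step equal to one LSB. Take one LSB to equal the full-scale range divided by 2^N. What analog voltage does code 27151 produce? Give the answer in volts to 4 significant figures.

Span = 4.1 V. LSB = 4.1 V / 2^15.
V_out = V_min + code × LSB = 0 V + 27151 × 4.1 V / 32768
      = 0 + 3.39719 = 3.39719 V.

3.397 V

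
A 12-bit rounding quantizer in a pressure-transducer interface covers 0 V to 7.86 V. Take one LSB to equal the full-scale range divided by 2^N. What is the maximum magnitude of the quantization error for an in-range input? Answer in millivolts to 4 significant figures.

Full-scale range = 7.86 V.
One LSB is 7.86 V / 4096 = 1.91895 mV.
Worst-case error for round-to-nearest is half an LSB: 0.9595 mV.

0.9595 mV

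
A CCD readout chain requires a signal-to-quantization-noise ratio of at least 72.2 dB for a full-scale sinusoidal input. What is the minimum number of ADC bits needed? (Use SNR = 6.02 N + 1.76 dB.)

Required N = ⌈(72.2 − 1.76)/6.02⌉ = ⌈11.701⌉ = 12.

12 bits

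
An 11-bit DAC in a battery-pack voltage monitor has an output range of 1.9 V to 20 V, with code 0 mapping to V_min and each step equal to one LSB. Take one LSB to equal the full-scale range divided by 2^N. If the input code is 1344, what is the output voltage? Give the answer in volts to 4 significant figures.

13.78 V

The full-scale span is 20 − (1.9) = 18.1 V. LSB = 18.1 V / 2^11.
Output = V_min + (1344/2048) × range = 1.9 + 0.656250 × 18.1 V
      = 1.9 V + 11.8781 V = 13.7781 V.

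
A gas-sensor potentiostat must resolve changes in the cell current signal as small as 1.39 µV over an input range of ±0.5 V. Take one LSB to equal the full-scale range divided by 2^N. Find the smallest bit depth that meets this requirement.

20 bits

Span: 0.5 V − (-0.5 V) = 1 V.
Need 2^N ≥ 1 V / 1.39 µV = 719400 → N_min = 20.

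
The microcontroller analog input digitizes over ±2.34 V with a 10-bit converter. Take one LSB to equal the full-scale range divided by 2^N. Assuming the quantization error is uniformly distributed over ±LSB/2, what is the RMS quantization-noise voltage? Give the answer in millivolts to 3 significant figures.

The full-scale span is 2.34 − (-2.34) = 4.68 V.
LSB = 4.68 V ÷ 2^10 = 4.68/1024 V = 4.5703 mV.
V_rms = LSB/√12 = 4.5703 mV / √12 = 1.32 mV.

1.32 mV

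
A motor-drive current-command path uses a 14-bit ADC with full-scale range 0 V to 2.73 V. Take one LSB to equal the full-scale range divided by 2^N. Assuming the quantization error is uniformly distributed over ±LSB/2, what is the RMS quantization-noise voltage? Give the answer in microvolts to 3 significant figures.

48.1 µV

Range is 2.73 V.
LSB = 2.73 V ÷ 2^14 = 2.73/16384 V = 166.63 µV.
V_rms = LSB/√12 = 166.63 µV / √12 = 48.1 µV.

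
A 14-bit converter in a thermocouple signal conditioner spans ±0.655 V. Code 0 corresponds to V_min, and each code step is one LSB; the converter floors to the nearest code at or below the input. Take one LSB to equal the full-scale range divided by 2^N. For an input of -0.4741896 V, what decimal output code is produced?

2261

Range = 0.655 − (-0.655) = 1.31 V. LSB = 1.31 V / 2^14 ≈ 79.96 µV.
(V_in − V_min) × 2^14/range = (-0.4741896 − (-0.655)) × 16384/1.31 = 2261.372.
Floor → code = 2261.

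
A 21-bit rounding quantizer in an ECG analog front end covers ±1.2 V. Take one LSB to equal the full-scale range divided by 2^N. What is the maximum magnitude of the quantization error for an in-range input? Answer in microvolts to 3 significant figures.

0.572 µV

Range = 1.2 − (-1.2) = 2.4 V.
LSB = 2.4 V / 2^21 = 1.1444 µV.
A rounding quantizer has |error| ≤ LSB/2 = 0.572 µV.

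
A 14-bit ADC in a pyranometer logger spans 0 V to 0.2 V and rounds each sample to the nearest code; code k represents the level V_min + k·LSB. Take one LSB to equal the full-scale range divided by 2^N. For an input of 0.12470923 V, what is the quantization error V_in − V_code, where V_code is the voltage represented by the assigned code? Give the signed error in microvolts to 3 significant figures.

+2.20 µV

Range is 0.2 V. LSB = 0.2 V / 2^14 ≈ 12.21 µV.
(V_in − V_min)/LSB = (0.12470923 − (0)) × 16384/0.2 = 10216.1801 → nearest code k = 10216.
V_code = V_min + k × range/2^14 = 0 + 10216 × 0.2/16384 = 0.12470703125 V.
Error = V_in − V_code = 0.12470923 − (0.12470703125) = +2.20 µV.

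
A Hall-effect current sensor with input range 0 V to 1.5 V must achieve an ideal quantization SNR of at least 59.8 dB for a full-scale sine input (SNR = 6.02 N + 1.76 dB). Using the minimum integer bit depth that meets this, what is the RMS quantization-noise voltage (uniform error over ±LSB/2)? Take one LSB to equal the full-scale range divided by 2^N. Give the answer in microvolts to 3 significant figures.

423 µV

Range is 1.5 V.
N ≥ (59.8 − 1.76)/6.02 = 9.641 → N_min = 10.
Step size = 1.5/1024 V = 1.4648 mV.
σ_q = LSB/√12 = 1.4648 mV/3.4641 = 423 µV.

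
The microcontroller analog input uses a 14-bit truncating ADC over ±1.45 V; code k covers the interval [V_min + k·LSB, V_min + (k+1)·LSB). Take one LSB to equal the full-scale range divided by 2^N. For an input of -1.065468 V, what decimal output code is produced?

The full-scale span is 1.45 − (-1.45) = 2.9 V. LSB = 2.9 V / 2^14 ≈ 177.0 µV.
code = ⌊(V_in − V_min)/LSB⌋ = ⌊(V_in − V_min) × 2^14 / range⌋
     = ⌊(-1.065468 − (-1.45)) × 16384 / 2.9⌋ = ⌊0.384532 × 16384/2.9⌋
     = ⌊2172.473⌋ = 2172.

2172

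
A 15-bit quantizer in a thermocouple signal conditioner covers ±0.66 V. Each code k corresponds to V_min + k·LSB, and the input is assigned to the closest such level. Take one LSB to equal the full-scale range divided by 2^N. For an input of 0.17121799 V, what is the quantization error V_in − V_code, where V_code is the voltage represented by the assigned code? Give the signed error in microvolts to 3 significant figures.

+14.4 µV

Span: 0.66 V − (-0.66 V) = 1.32 V. LSB = 1.32 V / 2^15 ≈ 40.28 µV.
Position in LSBs: (0.17121799 − (-0.66)) × 32768/1.32 = 20634.3569; rounding gives k = 20634.
V_code = -0.66 + (20634/32768) × 1.32 = 0.17120361328 V.
V_in − V_code = 0.17121799 − (0.17120361328) = +14.4 µV.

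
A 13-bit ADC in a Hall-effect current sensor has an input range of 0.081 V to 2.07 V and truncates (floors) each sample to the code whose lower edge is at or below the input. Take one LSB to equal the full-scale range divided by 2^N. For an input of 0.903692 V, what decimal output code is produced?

3388

Range = 2.07 − (0.081) = 1.989 V. LSB = 1.989 V / 2^13 ≈ 242.8 µV.
V_in − V_min = 0.903692 − (0.081) = 0.822692 V.
Divide by LSB: 0.822692 × 8192/1.989 = 3388.3825.
Truncating gives code 3388.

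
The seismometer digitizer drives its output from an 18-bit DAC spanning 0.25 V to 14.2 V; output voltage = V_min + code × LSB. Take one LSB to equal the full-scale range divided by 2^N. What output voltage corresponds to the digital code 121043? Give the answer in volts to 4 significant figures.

Full-scale range = 14.2 V − (0.25 V) = 13.95 V. LSB = 13.95 V / 2^18.
V_out = V_min + code × LSB = 0.25 V + 121043 × 13.95 V / 262144
      = 0.25 + 6.44131 = 6.69131 V.

6.691 V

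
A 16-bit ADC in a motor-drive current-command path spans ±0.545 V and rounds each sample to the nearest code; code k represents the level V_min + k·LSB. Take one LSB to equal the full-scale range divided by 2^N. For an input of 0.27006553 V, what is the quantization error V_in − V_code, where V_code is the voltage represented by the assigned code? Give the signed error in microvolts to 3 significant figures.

Span: 0.545 V − (-0.545 V) = 1.09 V. LSB = 1.09 V / 2^16 ≈ 16.63 µV.
Position in LSBs: (0.27006553 − (-0.545)) × 65536/1.09 = 49005.6280; rounding gives k = 49006.
V_code = -0.545 + (49006/65536) × 1.09 = 0.27007171631 V.
e = 0.27006553 − (0.27007171631) = −6.19 µV.

−6.19 µV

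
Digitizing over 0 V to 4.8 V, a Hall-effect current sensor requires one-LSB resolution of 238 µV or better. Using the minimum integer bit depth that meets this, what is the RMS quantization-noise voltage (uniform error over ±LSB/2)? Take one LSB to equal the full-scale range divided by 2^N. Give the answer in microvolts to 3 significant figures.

Span = 4.8 V.
Need 2^N ≥ 4.8 V / 238 µV = 20170 → N_min = 15.
LSB = 4.8 V / 2^15 = 146.48 µV.
RMS noise = LSB/√12 = 42.3 µV.

42.3 µV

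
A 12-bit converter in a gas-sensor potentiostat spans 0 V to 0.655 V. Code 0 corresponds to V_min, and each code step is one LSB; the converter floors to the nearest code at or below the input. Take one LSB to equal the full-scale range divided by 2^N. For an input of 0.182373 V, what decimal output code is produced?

Range is 0.655 V. LSB = 0.655 V / 2^12 ≈ 159.9 µV.
V_in − V_min = 0.182373 − (0) = 0.182373 V.
Divide by LSB: 0.182373 × 4096/0.655 = 1140.4577.
Truncating gives code 1140.

1140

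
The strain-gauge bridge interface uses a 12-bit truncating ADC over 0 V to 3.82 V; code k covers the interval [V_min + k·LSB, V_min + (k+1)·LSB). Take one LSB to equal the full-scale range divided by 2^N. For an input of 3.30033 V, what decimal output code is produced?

3538

Span = 3.82 V. LSB = 3.82 V / 2^12 ≈ 0.9326 mV.
V_in − V_min = 3.30033 − (0) = 3.30033 V.
Divide by LSB: 3.30033 × 4096/3.82 = 3538.7832.
Truncating gives code 3538.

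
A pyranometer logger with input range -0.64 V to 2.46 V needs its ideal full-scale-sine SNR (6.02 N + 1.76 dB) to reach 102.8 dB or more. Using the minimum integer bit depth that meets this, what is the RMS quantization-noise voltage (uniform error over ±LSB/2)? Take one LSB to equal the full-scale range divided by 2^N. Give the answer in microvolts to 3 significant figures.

6.83 µV

Span: 2.46 V − (-0.64 V) = 3.1 V.
N ≥ (102.8 − 1.76)/6.02 = 16.784 → N_min = 17.
LSB = 3.1 V / 2^17 = 23.651 µV.
RMS noise = LSB/√12 = 6.83 µV.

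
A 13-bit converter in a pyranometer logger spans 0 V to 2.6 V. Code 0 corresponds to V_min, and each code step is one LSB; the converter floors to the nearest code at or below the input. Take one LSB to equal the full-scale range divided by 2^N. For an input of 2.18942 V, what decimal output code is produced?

6898

Range is 2.6 V. LSB = 2.6 V / 2^13 ≈ 317.4 µV.
V_in − V_min = 2.18942 − (0) = 2.18942 V.
Divide by LSB: 2.18942 × 8192/2.6 = 6898.3572.
Truncating gives code 6898.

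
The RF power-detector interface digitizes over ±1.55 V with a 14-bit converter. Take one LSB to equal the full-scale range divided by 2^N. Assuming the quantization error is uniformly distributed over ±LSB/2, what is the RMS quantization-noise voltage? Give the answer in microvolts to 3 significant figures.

54.6 µV

Full-scale range = 1.55 V − (-1.55 V) = 3.1 V.
Step size = 3.1/16384 V = 189.21 µV.
V_rms = LSB/√12 = 189.21 µV / √12 = 54.6 µV.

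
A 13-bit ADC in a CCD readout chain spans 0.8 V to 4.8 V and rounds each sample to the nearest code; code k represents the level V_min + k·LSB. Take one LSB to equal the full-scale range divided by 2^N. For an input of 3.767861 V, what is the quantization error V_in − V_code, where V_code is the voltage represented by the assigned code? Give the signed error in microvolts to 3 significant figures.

+87.6 µV

Full-scale range = 4.8 V − (0.8 V) = 4 V. LSB = 4 V / 2^13 ≈ 488.3 µV.
Position in LSBs: (3.767861 − (0.8)) × 8192/4 = 6078.1793; rounding gives k = 6078.
V_code = V_min + k × range/2^13 = 0.8 + 6078 × 4/8192 = 3.767773438 V.
e = 3.767861 − (3.767773438) = +87.6 µV.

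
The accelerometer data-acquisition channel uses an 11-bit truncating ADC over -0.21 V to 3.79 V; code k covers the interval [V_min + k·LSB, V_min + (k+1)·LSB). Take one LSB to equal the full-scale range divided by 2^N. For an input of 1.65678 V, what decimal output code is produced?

955

Span: 3.79 V − (-0.21 V) = 4 V. LSB = 4 V / 2^11 ≈ 1.953 mV.
(V_in − V_min) × 2^11/range = (1.65678 − (-0.21)) × 2048/4 = 955.791.
Floor → code = 955.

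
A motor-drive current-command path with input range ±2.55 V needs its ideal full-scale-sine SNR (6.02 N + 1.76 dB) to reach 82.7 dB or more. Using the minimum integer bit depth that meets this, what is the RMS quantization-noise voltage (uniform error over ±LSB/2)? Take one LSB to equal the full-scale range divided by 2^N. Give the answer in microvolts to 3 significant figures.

The full-scale span is 2.55 − (-2.55) = 5.1 V.
6.02 N + 1.76 ≥ 82.7 gives N ≥ 13.445, so the minimum integer is 14.
Step size = 5.1/16384 V = 311.28 µV.
σ_q = LSB/√12 = 311.28 µV/3.4641 = 89.9 µV.

89.9 µV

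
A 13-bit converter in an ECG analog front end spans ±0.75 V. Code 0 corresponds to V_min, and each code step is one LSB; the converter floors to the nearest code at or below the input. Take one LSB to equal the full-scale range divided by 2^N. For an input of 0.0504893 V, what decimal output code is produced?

Full-scale range = 0.75 V − (-0.75 V) = 1.5 V. LSB = 1.5 V / 2^13 ≈ 183.1 µV.
V_in − V_min = 0.0504893 − (-0.75) = 0.8004893 V.
Divide by LSB: 0.8004893 × 8192/1.5 = 4371.7389.
Truncating gives code 4371.

4371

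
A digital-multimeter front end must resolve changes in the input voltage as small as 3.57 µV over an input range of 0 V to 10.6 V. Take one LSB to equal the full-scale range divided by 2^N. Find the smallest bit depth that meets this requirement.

Range is 10.6 V.
Levels needed ≥ 10.6/3.57 µV = 2.969e6. 2^22 = 4194304 suffices, so N_min = 22.

22 bits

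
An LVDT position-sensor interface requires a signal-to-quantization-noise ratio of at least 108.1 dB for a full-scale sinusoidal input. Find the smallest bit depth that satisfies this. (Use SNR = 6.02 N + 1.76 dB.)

18 bits

6.02 N + 1.76 ≥ 108.1 gives N ≥ 17.664, so the minimum integer is 18.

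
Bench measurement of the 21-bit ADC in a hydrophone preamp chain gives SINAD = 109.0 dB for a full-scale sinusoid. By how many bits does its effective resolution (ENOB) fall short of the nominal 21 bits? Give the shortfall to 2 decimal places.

ENOB = (SINAD − 1.76)/6.02 = (109.0 − 1.76)/6.02 = 17.8140 bits.
Shortfall = 21 − 17.8140 = 3.1860 bits.

3.19 bits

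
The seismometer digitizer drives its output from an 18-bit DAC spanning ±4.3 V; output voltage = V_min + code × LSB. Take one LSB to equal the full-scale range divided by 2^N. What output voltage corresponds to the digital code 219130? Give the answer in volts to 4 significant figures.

2.889 V

The full-scale span is 4.3 − (-4.3) = 8.6 V. LSB = 8.6 V / 2^18.
V_out = V_min + code × LSB = -4.3 V + 219130 × 8.6 V / 262144
      = -4.3 + 7.18887 = 2.88887 V.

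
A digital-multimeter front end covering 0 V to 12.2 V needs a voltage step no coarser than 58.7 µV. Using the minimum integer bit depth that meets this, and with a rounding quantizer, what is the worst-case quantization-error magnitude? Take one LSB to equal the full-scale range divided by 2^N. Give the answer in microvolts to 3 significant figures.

23.3 µV

Span = 12.2 V.
Need 2^N ≥ 12.2 V / 58.7 µV = 207800 → N_min = 18.
One LSB is 12.2 V / 262144 = 46.539 µV.
Max error for round-to-nearest is LSB/2 = 23.3 µV.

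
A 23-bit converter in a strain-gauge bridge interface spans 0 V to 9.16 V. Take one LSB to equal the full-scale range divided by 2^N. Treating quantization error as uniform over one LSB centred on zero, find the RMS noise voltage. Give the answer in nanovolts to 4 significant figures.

Span = 9.16 V.
LSB = 9.16 V ÷ 2^23 = 9.16/8388608 V = 1.09196 µV.
σ_q = LSB/√12 = 1.09196 µV/3.4641 = 315.2 nV.

315.2 nV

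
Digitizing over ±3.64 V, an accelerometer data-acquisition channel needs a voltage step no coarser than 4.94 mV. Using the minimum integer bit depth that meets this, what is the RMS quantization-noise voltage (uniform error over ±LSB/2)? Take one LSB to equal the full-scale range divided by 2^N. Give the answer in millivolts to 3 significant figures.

1.03 mV

Span: 3.64 V − (-3.64 V) = 7.28 V.
7.28 V / 4.94 mV = 1474. Since 2^10 = 1024 and 2^11 = 2048, N = 11.
LSB = 7.28 V ÷ 2^11 = 7.28/2048 V = 3.5547 mV.
V_rms = LSB/√12 = 1.03 mV.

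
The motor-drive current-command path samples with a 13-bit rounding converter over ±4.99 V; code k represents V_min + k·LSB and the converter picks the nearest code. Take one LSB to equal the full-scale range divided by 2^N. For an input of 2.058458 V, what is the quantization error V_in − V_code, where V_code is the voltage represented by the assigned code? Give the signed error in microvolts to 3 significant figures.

Span: 4.99 V − (-4.99 V) = 9.98 V. LSB = 9.98 V / 2^13 ≈ 1.218 mV.
(V_in − V_min)/LSB = (2.058458 − (-4.99)) × 8192/9.98 = 5785.6681 → nearest code k = 5786.
V_code = -4.99 + (5786/8192) × 9.98 = 2.058862305 V.
V_in − V_code = 2.058458 − (2.058862305) = −404 µV.

−404 µV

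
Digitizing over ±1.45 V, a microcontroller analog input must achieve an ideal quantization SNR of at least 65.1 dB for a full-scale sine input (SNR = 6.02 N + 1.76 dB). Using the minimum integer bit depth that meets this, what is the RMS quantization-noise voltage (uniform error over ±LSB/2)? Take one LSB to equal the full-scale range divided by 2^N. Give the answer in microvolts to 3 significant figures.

Full-scale range = 1.45 V − (-1.45 V) = 2.9 V.
6.02 N + 1.76 ≥ 65.1 gives N ≥ 10.522, so the minimum integer is 11.
Step size = 2.9/2048 V = 1.4160 mV.
σ_q = LSB/√12 = 1.4160 mV/3.4641 = 409 µV.

409 µV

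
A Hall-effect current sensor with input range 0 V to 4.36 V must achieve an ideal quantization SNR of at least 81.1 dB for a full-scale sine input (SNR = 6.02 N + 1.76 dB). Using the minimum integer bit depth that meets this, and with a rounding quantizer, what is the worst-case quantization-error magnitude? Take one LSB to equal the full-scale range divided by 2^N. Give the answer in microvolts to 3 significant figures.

133 µV

Full-scale range = 4.36 V.
Solving 6.02 N ≥ 81.1 − 1.76: N ≥ 13.179. Round up → N = 14.
One LSB is 4.36 V / 16384 = 266.11 µV.
|e|_max = LSB/2 = 133 µV.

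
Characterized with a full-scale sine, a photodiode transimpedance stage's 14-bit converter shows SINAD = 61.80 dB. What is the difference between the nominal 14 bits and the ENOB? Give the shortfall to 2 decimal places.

4.03 bits

ENOB = (SINAD − 1.76)/6.02 = (61.80 − 1.76)/6.02 = 9.9734 bits.
Shortfall = 14 − 9.9734 = 4.0266 bits.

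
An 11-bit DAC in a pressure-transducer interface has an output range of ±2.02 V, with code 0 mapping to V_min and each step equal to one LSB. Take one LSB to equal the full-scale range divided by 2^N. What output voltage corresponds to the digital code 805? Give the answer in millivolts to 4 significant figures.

Span: 2.02 V − (-2.02 V) = 4.04 V. LSB = 4.04 V / 2^11.
V_out = V_min + code × LSB = -2.02 V + 805 × 4.04 V / 2048
      = -2.02 V + 1.58799 V = -0.432012 V.

-432.0 mV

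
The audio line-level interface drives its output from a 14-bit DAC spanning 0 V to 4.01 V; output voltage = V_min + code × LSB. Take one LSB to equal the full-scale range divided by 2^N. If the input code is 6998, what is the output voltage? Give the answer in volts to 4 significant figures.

1.713 V

Span = 4.01 V. LSB = 4.01 V / 2^14.
V_out = 0 + 6998 × (4.01/16384) V
      = 0 V + 1.71277 V = 1.71277 V.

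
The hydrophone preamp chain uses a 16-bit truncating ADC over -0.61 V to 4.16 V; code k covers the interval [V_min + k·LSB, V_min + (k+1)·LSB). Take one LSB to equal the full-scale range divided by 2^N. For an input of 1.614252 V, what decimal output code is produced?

Full-scale range = 4.16 V − (-0.61 V) = 4.77 V. LSB = 4.77 V / 2^16 ≈ 72.78 µV.
(V_in − V_min) × 2^16/range = (1.614252 − (-0.61)) × 65536/4.77 = 30559.451.
Floor → code = 30559.

30559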